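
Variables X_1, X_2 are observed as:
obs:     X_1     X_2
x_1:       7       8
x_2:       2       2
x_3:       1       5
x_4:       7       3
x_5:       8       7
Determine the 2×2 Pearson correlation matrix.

Step 1 — column means:
  mean(X_1) = (7 + 2 + 1 + 7 + 8) / 5 = 25/5 = 5
  mean(X_2) = (8 + 2 + 5 + 3 + 7) / 5 = 25/5 = 5

Step 2 — sample variances and covariances s[i,j] = (1/(n-1)) · Σ_k (x_{k,i} - mean_i) · (x_{k,j} - mean_j), with n-1 = 4:
  s[X_1,X_1] = ((2)·(2) + (-3)·(-3) + (-4)·(-4) + (2)·(2) + (3)·(3)) / 4 = 42/4 = 10.5
  s[X_1,X_2] = ((2)·(3) + (-3)·(-3) + (-4)·(0) + (2)·(-2) + (3)·(2)) / 4 = 17/4 = 4.25
  s[X_2,X_2] = ((3)·(3) + (-3)·(-3) + (0)·(0) + (-2)·(-2) + (2)·(2)) / 4 = 26/4 = 6.5
  Sample standard deviations s_i = √(s[i,i]):
  s(X_1) = √(10.5) = 3.2404
  s(X_2) = √(6.5) = 2.5495

Step 3 — r_{ij} = s_{ij} / (s_i · s_j):
  r[X_1,X_1] = 1 (diagonal).
  r[X_1,X_2] = 4.25 / (3.2404 · 2.5495) = 4.25 / 8.2614 = 0.5144
  r[X_2,X_2] = 1 (diagonal).

R is symmetric with unit diagonal. Assembling:

R = [[1, 0.5144],
 [0.5144, 1]]


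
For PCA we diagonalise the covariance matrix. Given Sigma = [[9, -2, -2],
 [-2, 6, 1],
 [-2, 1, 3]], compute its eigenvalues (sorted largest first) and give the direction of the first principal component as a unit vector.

Step 1 — characteristic polynomial p(λ) = det(λI - Sigma) = λ³ - tr·λ² + c_1·λ - det, where tr = trace, c_1 = sum of the principal 2×2 minors, det = det(Sigma):
  tr = 9 + 6 + 3 = 18,
  c_1 = (9·6 - (-2)²) + (9·3 - (-2)²) + (6·3 - (1)²) = 50 + 23 + 17 = 90,
  det = 9·(6·3 - (1)²) - (-2)·((-2)·3 - (1)·(-2)) + (-2)·((-2)·(1) - 6·(-2)) = 9·(17) - (-2)·(-4) + (-2)·(10) = 125.
  So p(λ) = λ³ - 18λ² + 90λ - 125.
Step 2 — look for an integer root (rational root theorem: any rational root is an integer divisor of 125). Testing λ = 5:
  p(5) = 125 - 450 + 450 - 125 = 0  ✓
  Dividing out (λ - 5): p(λ) = (λ - 5)(λ² - 13λ + 25).
Step 3 — remaining eigenvalues from the quadratic λ² - 13λ + 25 = 0:
  Δ = 13² - 4·25 = 169 - 100 = 69,  λ = (13 ± √69)/2 = (13 ± 8.3066)/2 ≈ 10.6533 or 2.3467.
  Sorted: λ_1 = 10.6533,  λ_2 = 5,  λ_3 = 2.3467  (check: sum = 18 = tr ✓).

Step 4 — unit eigenvector for λ_1 ≈ 10.6533: v spans the null space of (Sigma - λ_1 I), whose rows are
  r_1 = (-1.6533, -2, -2),  r_2 = (-2, -4.6533, 1),  r_3 = (-2, 1, -7.6533).
  v is orthogonal to every row, so take v ∝ r_1 × r_2 = ((-2)·(1) - (-2)·(-4.6533), (-2)·(-2) - (-1.6533)·(1), (-1.6533)·(-4.6533) - (-2)·(-2)) ≈ (-11.3066, 5.6533, 3.6934).
  Rescale (multiply by -1 so the first nonzero entry is positive): u = (11.3066, -5.6533, -3.6934).
  ||u|| = √((11.3066)² + (-5.6533)² + (-3.6934)²) = √(173.4407) ≈ 13.1697,  v_1 = u/||u|| ≈ (0.8585, -0.4293, -0.2804) (||v_1|| = 1).

λ_1 = 10.6533,  λ_2 = 5,  λ_3 = 2.3467;  v_1 ≈ (0.8585, -0.4293, -0.2804)


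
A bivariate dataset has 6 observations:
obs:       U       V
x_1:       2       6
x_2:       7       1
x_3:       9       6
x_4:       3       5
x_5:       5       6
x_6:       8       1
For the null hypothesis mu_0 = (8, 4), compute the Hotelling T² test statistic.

Step 1 — sample mean vector:
  mean(U) = (2 + 7 + 9 + 3 + 5 + 8) / 6 = 34/6 = 5.6667
  mean(V) = (6 + 1 + 6 + 5 + 6 + 1) / 6 = 25/6 = 4.1667
  x̄ = (5.6667, 4.1667),  deviation x̄ - mu_0 = (5.6667, 4.1667) - (8, 4) = (-2.3333, 0.1667).

Step 2 — sample covariance matrix, S[i,j] = (1/(n-1)) · Σ_k (x_{k,i} - mean_i) · (x_{k,j} - mean_j), divisor n-1 = 5:
  S[U,U] = ((-3.6667)·(-3.6667) + (1.3333)·(1.3333) + (3.3333)·(3.3333) + (-2.6667)·(-2.6667) + (-0.6667)·(-0.6667) + (2.3333)·(2.3333)) / 5 = 39.3333/5 = 7.8667
  S[U,V] = ((-3.6667)·(1.8333) + (1.3333)·(-3.1667) + (3.3333)·(1.8333) + (-2.6667)·(0.8333) + (-0.6667)·(1.8333) + (2.3333)·(-3.1667)) / 5 = -15.6667/5 = -3.1333
  S[V,V] = ((1.8333)·(1.8333) + (-3.1667)·(-3.1667) + (1.8333)·(1.8333) + (0.8333)·(0.8333) + (1.8333)·(1.8333) + (-3.1667)·(-3.1667)) / 5 = 30.8333/5 = 6.1667
  S = [[7.8667, -3.1333],
 [-3.1333, 6.1667]].

Step 3 — invert S. det(S) = 7.8667·6.1667 - (-3.1333)² = 38.6933.
  S^{-1} = (1/det) · [[d, -b], [-b, a]] = [[0.1594, 0.081],
 [0.081, 0.2033]].

Step 4 — quadratic form (x̄ - mu_0)^T · S^{-1} · (x̄ - mu_0):
  S^{-1} · (x̄ - mu_0) = (-0.3584, -0.1551),
  (x̄ - mu_0)^T · [...] = (-2.3333)·(-0.3584) + (0.1667)·(-0.1551) = 0.8104.

Step 5 — scale by n: T² = 6 · 0.8104 = 4.8622.

T² ≈ 4.8622


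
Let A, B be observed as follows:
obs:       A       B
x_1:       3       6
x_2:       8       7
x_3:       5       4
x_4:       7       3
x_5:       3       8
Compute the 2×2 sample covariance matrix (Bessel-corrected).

Step 1 — column means:
  mean(A) = (3 + 8 + 5 + 7 + 3) / 5 = 26/5 = 5.2
  mean(B) = (6 + 7 + 4 + 3 + 8) / 5 = 28/5 = 5.6

Step 2 — sample covariance S[i,j] = (1/(n-1)) · Σ_k (x_{k,i} - mean_i) · (x_{k,j} - mean_j), with n-1 = 4.
  S[A,A] = ((-2.2)·(-2.2) + (2.8)·(2.8) + (-0.2)·(-0.2) + (1.8)·(1.8) + (-2.2)·(-2.2)) / 4 = 20.8/4 = 5.2
  S[A,B] = ((-2.2)·(0.4) + (2.8)·(1.4) + (-0.2)·(-1.6) + (1.8)·(-2.6) + (-2.2)·(2.4)) / 4 = -6.6/4 = -1.65
  S[B,B] = ((0.4)·(0.4) + (1.4)·(1.4) + (-1.6)·(-1.6) + (-2.6)·(-2.6) + (2.4)·(2.4)) / 4 = 17.2/4 = 4.3

S is symmetric (S[j,i] = S[i,j]). Assembling:

S = [[5.2, -1.65],
 [-1.65, 4.3]]


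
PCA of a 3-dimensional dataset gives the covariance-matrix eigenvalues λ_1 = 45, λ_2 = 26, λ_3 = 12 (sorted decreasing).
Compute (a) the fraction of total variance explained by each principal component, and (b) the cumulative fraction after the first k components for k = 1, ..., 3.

Step 1 — total variance = trace(Sigma) = Σ λ_i = 45 + 26 + 12 = 83.

Step 2 — fraction explained by component i = λ_i / Σ λ:
  PC1: 45/83 = 0.5422
  PC2: 26/83 = 0.3133
  PC3: 12/83 = 0.1446

Step 3 — cumulative fraction after k components = (λ_1 + ... + λ_k) / Σ λ:
  k = 1: 45/83 = 0.5422
  k = 2: (45 + 26)/83 = 71/83 = 0.8554
  k = 3: (45 + 26 + 12)/83 = 83/83 = 1

Summary (fraction, with percent):

explained: PC1 0.5422 (54.22%), PC2 0.3133 (31.33%), PC3 0.1446 (14.46%);  cumulative: 0.5422, 0.8554, 1


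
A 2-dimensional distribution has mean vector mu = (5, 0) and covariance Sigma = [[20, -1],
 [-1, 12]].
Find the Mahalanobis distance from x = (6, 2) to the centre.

Step 1 — centre the observation: (x - mu) = (1, 2).

Step 2 — invert Sigma. det(Sigma) = 20·12 - (-1)² = 239.
  Sigma^{-1} = (1/det) · [[d, -b], [-b, a]] = [[0.0502, 0.0042],
 [0.0042, 0.0837]].

Step 3 — form the quadratic (x - mu)^T · Sigma^{-1} · (x - mu):
  Sigma^{-1} · (x - mu) = (0.0586, 0.1715).
  (x - mu)^T · [Sigma^{-1} · (x - mu)] = (1)·(0.0586) + (2)·(0.1715) = 0.4017.

Step 4 — take square root: d = √(0.4017) ≈ 0.6338.

d(x, mu) = √(0.4017) ≈ 0.6338


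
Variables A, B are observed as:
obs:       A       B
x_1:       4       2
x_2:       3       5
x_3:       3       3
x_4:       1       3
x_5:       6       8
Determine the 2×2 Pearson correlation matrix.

Step 1 — column means:
  mean(A) = (4 + 3 + 3 + 1 + 6) / 5 = 17/5 = 3.4
  mean(B) = (2 + 5 + 3 + 3 + 8) / 5 = 21/5 = 4.2

Step 2 — sample variances and covariances s[i,j] = (1/(n-1)) · Σ_k (x_{k,i} - mean_i) · (x_{k,j} - mean_j), with n-1 = 4:
  s[A,A] = ((0.6)·(0.6) + (-0.4)·(-0.4) + (-0.4)·(-0.4) + (-2.4)·(-2.4) + (2.6)·(2.6)) / 4 = 13.2/4 = 3.3
  s[A,B] = ((0.6)·(-2.2) + (-0.4)·(0.8) + (-0.4)·(-1.2) + (-2.4)·(-1.2) + (2.6)·(3.8)) / 4 = 11.6/4 = 2.9
  s[B,B] = ((-2.2)·(-2.2) + (0.8)·(0.8) + (-1.2)·(-1.2) + (-1.2)·(-1.2) + (3.8)·(3.8)) / 4 = 22.8/4 = 5.7
  Sample standard deviations s_i = √(s[i,i]):
  s(A) = √(3.3) = 1.8166
  s(B) = √(5.7) = 2.3875

Step 3 — r_{ij} = s_{ij} / (s_i · s_j):
  r[A,A] = 1 (diagonal).
  r[A,B] = 2.9 / (1.8166 · 2.3875) = 2.9 / 4.337 = 0.6687
  r[B,B] = 1 (diagonal).

R is symmetric with unit diagonal. Assembling:

R = [[1, 0.6687],
 [0.6687, 1]]


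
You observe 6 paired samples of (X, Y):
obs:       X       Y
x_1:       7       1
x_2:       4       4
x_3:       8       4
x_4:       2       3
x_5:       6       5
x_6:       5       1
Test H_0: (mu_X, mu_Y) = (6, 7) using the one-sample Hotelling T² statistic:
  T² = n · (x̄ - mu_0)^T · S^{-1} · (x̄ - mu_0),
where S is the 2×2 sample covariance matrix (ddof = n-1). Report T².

Step 1 — sample mean vector:
  mean(X) = (7 + 4 + 8 + 2 + 6 + 5) / 6 = 32/6 = 5.3333
  mean(Y) = (1 + 4 + 4 + 3 + 5 + 1) / 6 = 18/6 = 3
  x̄ = (5.3333, 3),  deviation x̄ - mu_0 = (5.3333, 3) - (6, 7) = (-0.6667, -4).

Step 2 — sample covariance matrix, S[i,j] = (1/(n-1)) · Σ_k (x_{k,i} - mean_i) · (x_{k,j} - mean_j), divisor n-1 = 5:
  S[X,X] = ((1.6667)·(1.6667) + (-1.3333)·(-1.3333) + (2.6667)·(2.6667) + (-3.3333)·(-3.3333) + (0.6667)·(0.6667) + (-0.3333)·(-0.3333)) / 5 = 23.3333/5 = 4.6667
  S[X,Y] = ((1.6667)·(-2) + (-1.3333)·(1) + (2.6667)·(1) + (-3.3333)·(0) + (0.6667)·(2) + (-0.3333)·(-2)) / 5 = 0/5 = 0
  S[Y,Y] = ((-2)·(-2) + (1)·(1) + (1)·(1) + (0)·(0) + (2)·(2) + (-2)·(-2)) / 5 = 14/5 = 2.8
  S = [[4.6667, 0],
 [0, 2.8]].

Step 3 — invert S. det(S) = 4.6667·2.8 - (0)² = 13.0667.
  S^{-1} = (1/det) · [[d, -b], [-b, a]] = [[0.2143, 0],
 [0, 0.3571]].

Step 4 — quadratic form (x̄ - mu_0)^T · S^{-1} · (x̄ - mu_0):
  S^{-1} · (x̄ - mu_0) = (-0.1429, -1.4286),
  (x̄ - mu_0)^T · [...] = (-0.6667)·(-0.1429) + (-4)·(-1.4286) = 5.8095.

Step 5 — scale by n: T² = 6 · 5.8095 = 34.8571.

T² ≈ 34.8571


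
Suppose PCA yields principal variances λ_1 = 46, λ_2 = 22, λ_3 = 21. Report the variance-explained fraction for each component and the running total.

Step 1 — total variance = trace(Sigma) = Σ λ_i = 46 + 22 + 21 = 89.

Step 2 — fraction explained by component i = λ_i / Σ λ:
  PC1: 46/89 = 0.5169
  PC2: 22/89 = 0.2472
  PC3: 21/89 = 0.236

Step 3 — cumulative fraction after k components = (λ_1 + ... + λ_k) / Σ λ:
  k = 1: 46/89 = 0.5169
  k = 2: (46 + 22)/89 = 68/89 = 0.764
  k = 3: (46 + 22 + 21)/89 = 89/89 = 1

Summary (fraction, with percent):

explained: PC1 0.5169 (51.69%), PC2 0.2472 (24.72%), PC3 0.236 (23.6%);  cumulative: 0.5169, 0.764, 1


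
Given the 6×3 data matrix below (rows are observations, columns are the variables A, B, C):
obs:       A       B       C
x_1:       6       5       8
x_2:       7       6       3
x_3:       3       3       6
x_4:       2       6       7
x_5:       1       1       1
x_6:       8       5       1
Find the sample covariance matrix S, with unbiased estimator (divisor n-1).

Step 1 — column means:
  mean(A) = (6 + 7 + 3 + 2 + 1 + 8) / 6 = 27/6 = 4.5
  mean(B) = (5 + 6 + 3 + 6 + 1 + 5) / 6 = 26/6 = 4.3333
  mean(C) = (8 + 3 + 6 + 7 + 1 + 1) / 6 = 26/6 = 4.3333

Step 2 — sample covariance S[i,j] = (1/(n-1)) · Σ_k (x_{k,i} - mean_i) · (x_{k,j} - mean_j), with n-1 = 5.
  S[A,A] = ((1.5)·(1.5) + (2.5)·(2.5) + (-1.5)·(-1.5) + (-2.5)·(-2.5) + (-3.5)·(-3.5) + (3.5)·(3.5)) / 5 = 41.5/5 = 8.3
  S[A,B] = ((1.5)·(0.6667) + (2.5)·(1.6667) + (-1.5)·(-1.3333) + (-2.5)·(1.6667) + (-3.5)·(-3.3333) + (3.5)·(0.6667)) / 5 = 17/5 = 3.4
  S[A,C] = ((1.5)·(3.6667) + (2.5)·(-1.3333) + (-1.5)·(1.6667) + (-2.5)·(2.6667) + (-3.5)·(-3.3333) + (3.5)·(-3.3333)) / 5 = -7/5 = -1.4
  S[B,B] = ((0.6667)·(0.6667) + (1.6667)·(1.6667) + (-1.3333)·(-1.3333) + (1.6667)·(1.6667) + (-3.3333)·(-3.3333) + (0.6667)·(0.6667)) / 5 = 19.3333/5 = 3.8667
  S[B,C] = ((0.6667)·(3.6667) + (1.6667)·(-1.3333) + (-1.3333)·(1.6667) + (1.6667)·(2.6667) + (-3.3333)·(-3.3333) + (0.6667)·(-3.3333)) / 5 = 11.3333/5 = 2.2667
  S[C,C] = ((3.6667)·(3.6667) + (-1.3333)·(-1.3333) + (1.6667)·(1.6667) + (2.6667)·(2.6667) + (-3.3333)·(-3.3333) + (-3.3333)·(-3.3333)) / 5 = 47.3333/5 = 9.4667

S is symmetric (S[j,i] = S[i,j]). Assembling:

S = [[8.3, 3.4, -1.4],
 [3.4, 3.8667, 2.2667],
 [-1.4, 2.2667, 9.4667]]


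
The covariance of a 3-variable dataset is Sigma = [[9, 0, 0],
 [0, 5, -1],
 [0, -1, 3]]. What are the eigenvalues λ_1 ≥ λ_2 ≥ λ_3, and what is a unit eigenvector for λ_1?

Step 1 — characteristic polynomial p(λ) = det(λI - Sigma) = λ³ - tr·λ² + c_1·λ - det, where tr = trace, c_1 = sum of the principal 2×2 minors, det = det(Sigma):
  tr = 9 + 5 + 3 = 17,
  c_1 = (9·5 - (0)²) + (9·3 - (0)²) + (5·3 - (-1)²) = 45 + 27 + 14 = 86,
  det = 9·(5·3 - (-1)²) - (0)·((0)·3 - (-1)·(0)) + (0)·((0)·(-1) - 5·(0)) = 9·(14) - (0)·(0) + (0)·(0) = 126.
  So p(λ) = λ³ - 17λ² + 86λ - 126.
Step 2 — look for an integer root (rational root theorem: any rational root is an integer divisor of 126). Testing λ = 9:
  p(9) = 729 - 1377 + 774 - 126 = 0  ✓
  Dividing out (λ - 9): p(λ) = (λ - 9)(λ² - 8λ + 14).
Step 3 — remaining eigenvalues from the quadratic λ² - 8λ + 14 = 0:
  Δ = 8² - 4·14 = 64 - 56 = 8,  λ = (8 ± √8)/2 = (8 ± 2.8284)/2 ≈ 5.4142 or 2.5858.
  Sorted: λ_1 = 9,  λ_2 = 5.4142,  λ_3 = 2.5858  (check: sum = 17 = tr ✓).

Step 4 — unit eigenvector for λ_1 = 9: v spans the null space of (Sigma - λ_1 I), whose rows are
  r_1 = (0, 0, 0),  r_2 = (0, -4, -1),  r_3 = (0, -1, -6).
  v is orthogonal to every row, so take v ∝ r_2 × r_3 = ((-4)·(-6) - (-1)·(-1), (-1)·(0) - (0)·(-6), (0)·(-1) - (-4)·(0)) = (23, 0, 0).
  Rescale (divide by 23): u = (1, 0, 0).
  ||u|| = √((1)² + (0)² + (0)²) = √(1) = 1,  v_1 = u/||u|| ≈ (1, 0, 0) (||v_1|| = 1).

λ_1 = 9,  λ_2 = 5.4142,  λ_3 = 2.5858;  v_1 ≈ (1, 0, 0)


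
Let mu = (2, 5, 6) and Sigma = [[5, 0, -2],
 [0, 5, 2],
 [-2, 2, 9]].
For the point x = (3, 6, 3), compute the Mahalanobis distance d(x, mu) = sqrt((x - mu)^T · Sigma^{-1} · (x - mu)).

Step 1 — centre the observation: (x - mu) = (1, 1, -3).

Step 2 — invert Sigma (cofactor / det for 3×3, or solve directly):
  Sigma^{-1} = [[0.2216, -0.0216, 0.0541],
 [-0.0216, 0.2216, -0.0541],
 [0.0541, -0.0541, 0.1351]].

Step 3 — form the quadratic (x - mu)^T · Sigma^{-1} · (x - mu):
  Sigma^{-1} · (x - mu) = (0.0378, 0.3622, -0.4054).
  (x - mu)^T · [Sigma^{-1} · (x - mu)] = (1)·(0.0378) + (1)·(0.3622) + (-3)·(-0.4054) = 1.6162.

Step 4 — take square root: d = √(1.6162) ≈ 1.2713.

d(x, mu) = √(1.6162) ≈ 1.2713


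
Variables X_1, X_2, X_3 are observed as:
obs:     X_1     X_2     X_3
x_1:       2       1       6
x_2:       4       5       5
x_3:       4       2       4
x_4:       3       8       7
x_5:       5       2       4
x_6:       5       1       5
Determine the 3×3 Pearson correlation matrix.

Step 1 — column means:
  mean(X_1) = (2 + 4 + 4 + 3 + 5 + 5) / 6 = 23/6 = 3.8333
  mean(X_2) = (1 + 5 + 2 + 8 + 2 + 1) / 6 = 19/6 = 3.1667
  mean(X_3) = (6 + 5 + 4 + 7 + 4 + 5) / 6 = 31/6 = 5.1667

Step 2 — sample variances and covariances s[i,j] = (1/(n-1)) · Σ_k (x_{k,i} - mean_i) · (x_{k,j} - mean_j), with n-1 = 5:
  s[X_1,X_1] = ((-1.8333)·(-1.8333) + (0.1667)·(0.1667) + (0.1667)·(0.1667) + (-0.8333)·(-0.8333) + (1.1667)·(1.1667) + (1.1667)·(1.1667)) / 5 = 6.8333/5 = 1.3667
  s[X_1,X_2] = ((-1.8333)·(-2.1667) + (0.1667)·(1.8333) + (0.1667)·(-1.1667) + (-0.8333)·(4.8333) + (1.1667)·(-1.1667) + (1.1667)·(-2.1667)) / 5 = -3.8333/5 = -0.7667
  s[X_1,X_3] = ((-1.8333)·(0.8333) + (0.1667)·(-0.1667) + (0.1667)·(-1.1667) + (-0.8333)·(1.8333) + (1.1667)·(-1.1667) + (1.1667)·(-0.1667)) / 5 = -4.8333/5 = -0.9667
  s[X_2,X_2] = ((-2.1667)·(-2.1667) + (1.8333)·(1.8333) + (-1.1667)·(-1.1667) + (4.8333)·(4.8333) + (-1.1667)·(-1.1667) + (-2.1667)·(-2.1667)) / 5 = 38.8333/5 = 7.7667
  s[X_2,X_3] = ((-2.1667)·(0.8333) + (1.8333)·(-0.1667) + (-1.1667)·(-1.1667) + (4.8333)·(1.8333) + (-1.1667)·(-1.1667) + (-2.1667)·(-0.1667)) / 5 = 9.8333/5 = 1.9667
  s[X_3,X_3] = ((0.8333)·(0.8333) + (-0.1667)·(-0.1667) + (-1.1667)·(-1.1667) + (1.8333)·(1.8333) + (-1.1667)·(-1.1667) + (-0.1667)·(-0.1667)) / 5 = 6.8333/5 = 1.3667
  Sample standard deviations s_i = √(s[i,i]):
  s(X_1) = √(1.3667) = 1.169
  s(X_2) = √(7.7667) = 2.7869
  s(X_3) = √(1.3667) = 1.169

Step 3 — r_{ij} = s_{ij} / (s_i · s_j):
  r[X_1,X_1] = 1 (diagonal).
  r[X_1,X_2] = -0.7667 / (1.169 · 2.7869) = -0.7667 / 3.258 = -0.2353
  r[X_1,X_3] = -0.9667 / (1.169 · 1.169) = -0.9667 / 1.3667 = -0.7073
  r[X_2,X_2] = 1 (diagonal).
  r[X_2,X_3] = 1.9667 / (2.7869 · 1.169) = 1.9667 / 3.258 = 0.6036
  r[X_3,X_3] = 1 (diagonal).

R is symmetric with unit diagonal. Assembling:

R = [[1, -0.2353, -0.7073],
 [-0.2353, 1, 0.6036],
 [-0.7073, 0.6036, 1]]


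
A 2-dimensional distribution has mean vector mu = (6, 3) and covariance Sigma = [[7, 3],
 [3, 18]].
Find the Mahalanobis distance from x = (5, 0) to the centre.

Step 1 — centre the observation: (x - mu) = (-1, -3).

Step 2 — invert Sigma. det(Sigma) = 7·18 - (3)² = 117.
  Sigma^{-1} = (1/det) · [[d, -b], [-b, a]] = [[0.1538, -0.0256],
 [-0.0256, 0.0598]].

Step 3 — form the quadratic (x - mu)^T · Sigma^{-1} · (x - mu):
  Sigma^{-1} · (x - mu) = (-0.0769, -0.1538).
  (x - mu)^T · [Sigma^{-1} · (x - mu)] = (-1)·(-0.0769) + (-3)·(-0.1538) = 0.5385.

Step 4 — take square root: d = √(0.5385) ≈ 0.7338.

d(x, mu) = √(0.5385) ≈ 0.7338


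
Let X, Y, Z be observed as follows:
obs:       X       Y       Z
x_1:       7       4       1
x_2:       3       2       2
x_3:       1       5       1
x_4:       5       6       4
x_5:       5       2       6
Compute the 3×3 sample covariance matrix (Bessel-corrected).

Step 1 — column means:
  mean(X) = (7 + 3 + 1 + 5 + 5) / 5 = 21/5 = 4.2
  mean(Y) = (4 + 2 + 5 + 6 + 2) / 5 = 19/5 = 3.8
  mean(Z) = (1 + 2 + 1 + 4 + 6) / 5 = 14/5 = 2.8

Step 2 — sample covariance S[i,j] = (1/(n-1)) · Σ_k (x_{k,i} - mean_i) · (x_{k,j} - mean_j), with n-1 = 4.
  S[X,X] = ((2.8)·(2.8) + (-1.2)·(-1.2) + (-3.2)·(-3.2) + (0.8)·(0.8) + (0.8)·(0.8)) / 4 = 20.8/4 = 5.2
  S[X,Y] = ((2.8)·(0.2) + (-1.2)·(-1.8) + (-3.2)·(1.2) + (0.8)·(2.2) + (0.8)·(-1.8)) / 4 = -0.8/4 = -0.2
  S[X,Z] = ((2.8)·(-1.8) + (-1.2)·(-0.8) + (-3.2)·(-1.8) + (0.8)·(1.2) + (0.8)·(3.2)) / 4 = 5.2/4 = 1.3
  S[Y,Y] = ((0.2)·(0.2) + (-1.8)·(-1.8) + (1.2)·(1.2) + (2.2)·(2.2) + (-1.8)·(-1.8)) / 4 = 12.8/4 = 3.2
  S[Y,Z] = ((0.2)·(-1.8) + (-1.8)·(-0.8) + (1.2)·(-1.8) + (2.2)·(1.2) + (-1.8)·(3.2)) / 4 = -4.2/4 = -1.05
  S[Z,Z] = ((-1.8)·(-1.8) + (-0.8)·(-0.8) + (-1.8)·(-1.8) + (1.2)·(1.2) + (3.2)·(3.2)) / 4 = 18.8/4 = 4.7

S is symmetric (S[j,i] = S[i,j]). Assembling:

S = [[5.2, -0.2, 1.3],
 [-0.2, 3.2, -1.05],
 [1.3, -1.05, 4.7]]


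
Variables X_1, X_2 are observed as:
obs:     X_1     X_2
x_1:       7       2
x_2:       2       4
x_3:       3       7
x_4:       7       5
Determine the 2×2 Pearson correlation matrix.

Step 1 — column means:
  mean(X_1) = (7 + 2 + 3 + 7) / 4 = 19/4 = 4.75
  mean(X_2) = (2 + 4 + 7 + 5) / 4 = 18/4 = 4.5

Step 2 — sample variances and covariances s[i,j] = (1/(n-1)) · Σ_k (x_{k,i} - mean_i) · (x_{k,j} - mean_j), with n-1 = 3:
  s[X_1,X_1] = ((2.25)·(2.25) + (-2.75)·(-2.75) + (-1.75)·(-1.75) + (2.25)·(2.25)) / 3 = 20.75/3 = 6.9167
  s[X_1,X_2] = ((2.25)·(-2.5) + (-2.75)·(-0.5) + (-1.75)·(2.5) + (2.25)·(0.5)) / 3 = -7.5/3 = -2.5
  s[X_2,X_2] = ((-2.5)·(-2.5) + (-0.5)·(-0.5) + (2.5)·(2.5) + (0.5)·(0.5)) / 3 = 13/3 = 4.3333
  Sample standard deviations s_i = √(s[i,i]):
  s(X_1) = √(6.9167) = 2.63
  s(X_2) = √(4.3333) = 2.0817

Step 3 — r_{ij} = s_{ij} / (s_i · s_j):
  r[X_1,X_1] = 1 (diagonal).
  r[X_1,X_2] = -2.5 / (2.63 · 2.0817) = -2.5 / 5.4747 = -0.4566
  r[X_2,X_2] = 1 (diagonal).

R is symmetric with unit diagonal. Assembling:

R = [[1, -0.4566],
 [-0.4566, 1]]


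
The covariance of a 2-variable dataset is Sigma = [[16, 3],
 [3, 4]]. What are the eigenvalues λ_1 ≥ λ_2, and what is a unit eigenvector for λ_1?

Step 1 — characteristic polynomial of 2×2 Sigma:
  det(Sigma - λI) = λ² - trace · λ + det = 0.
  trace = 16 + 4 = 20, det = 16·4 - (3)² = 55.
Step 2 — discriminant:
  Δ = trace² - 4·det = 400 - 220 = 180.
Step 3 — eigenvalues:
  λ = (trace ± √Δ)/2 = (20 ± 13.4164)/2,
  λ_1 = 16.7082,  λ_2 = 3.2918.

Step 4 — unit eigenvector for λ_1: solve (Sigma - λ_1 I)v = 0. First row:
  (16 - 16.7082)·v_x + (3)·v_y = 0, i.e. (-0.7082)·v_x + (3)·v_y = 0,
  so v ∝ (b, λ_1 - a) = (3, 0.7082) = u.
  ||u|| = √((3)² + (0.7082)²) = √(9.5016) ≈ 3.0825,
  v_1 = u/||u|| ≈ (0.9732, 0.2298) (||v_1|| = 1).

λ_1 = 16.7082,  λ_2 = 3.2918;  v_1 ≈ (0.9732, 0.2298)


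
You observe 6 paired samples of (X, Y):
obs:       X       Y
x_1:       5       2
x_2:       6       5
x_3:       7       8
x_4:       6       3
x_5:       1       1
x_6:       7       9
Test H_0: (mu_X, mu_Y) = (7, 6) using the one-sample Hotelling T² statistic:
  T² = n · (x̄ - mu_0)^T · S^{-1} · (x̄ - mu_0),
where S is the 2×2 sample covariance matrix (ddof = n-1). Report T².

Step 1 — sample mean vector:
  mean(X) = (5 + 6 + 7 + 6 + 1 + 7) / 6 = 32/6 = 5.3333
  mean(Y) = (2 + 5 + 8 + 3 + 1 + 9) / 6 = 28/6 = 4.6667
  x̄ = (5.3333, 4.6667),  deviation x̄ - mu_0 = (5.3333, 4.6667) - (7, 6) = (-1.6667, -1.3333).

Step 2 — sample covariance matrix, S[i,j] = (1/(n-1)) · Σ_k (x_{k,i} - mean_i) · (x_{k,j} - mean_j), divisor n-1 = 5:
  S[X,X] = ((-0.3333)·(-0.3333) + (0.6667)·(0.6667) + (1.6667)·(1.6667) + (0.6667)·(0.6667) + (-4.3333)·(-4.3333) + (1.6667)·(1.6667)) / 5 = 25.3333/5 = 5.0667
  S[X,Y] = ((-0.3333)·(-2.6667) + (0.6667)·(0.3333) + (1.6667)·(3.3333) + (0.6667)·(-1.6667) + (-4.3333)·(-3.6667) + (1.6667)·(4.3333)) / 5 = 28.6667/5 = 5.7333
  S[Y,Y] = ((-2.6667)·(-2.6667) + (0.3333)·(0.3333) + (3.3333)·(3.3333) + (-1.6667)·(-1.6667) + (-3.6667)·(-3.6667) + (4.3333)·(4.3333)) / 5 = 53.3333/5 = 10.6667
  S = [[5.0667, 5.7333],
 [5.7333, 10.6667]].

Step 3 — invert S. det(S) = 5.0667·10.6667 - (5.7333)² = 21.1733.
  S^{-1} = (1/det) · [[d, -b], [-b, a]] = [[0.5038, -0.2708],
 [-0.2708, 0.2393]].

Step 4 — quadratic form (x̄ - mu_0)^T · S^{-1} · (x̄ - mu_0):
  S^{-1} · (x̄ - mu_0) = (-0.4786, 0.1322),
  (x̄ - mu_0)^T · [...] = (-1.6667)·(-0.4786) + (-1.3333)·(0.1322) = 0.6213.

Step 5 — scale by n: T² = 6 · 0.6213 = 3.728.

T² ≈ 3.728


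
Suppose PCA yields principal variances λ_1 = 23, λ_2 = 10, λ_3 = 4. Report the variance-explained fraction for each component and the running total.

Step 1 — total variance = trace(Sigma) = Σ λ_i = 23 + 10 + 4 = 37.

Step 2 — fraction explained by component i = λ_i / Σ λ:
  PC1: 23/37 = 0.6216
  PC2: 10/37 = 0.2703
  PC3: 4/37 = 0.1081

Step 3 — cumulative fraction after k components = (λ_1 + ... + λ_k) / Σ λ:
  k = 1: 23/37 = 0.6216
  k = 2: (23 + 10)/37 = 33/37 = 0.8919
  k = 3: (23 + 10 + 4)/37 = 37/37 = 1

Summary (fraction, with percent):

explained: PC1 0.6216 (62.16%), PC2 0.2703 (27.03%), PC3 0.1081 (10.81%);  cumulative: 0.6216, 0.8919, 1


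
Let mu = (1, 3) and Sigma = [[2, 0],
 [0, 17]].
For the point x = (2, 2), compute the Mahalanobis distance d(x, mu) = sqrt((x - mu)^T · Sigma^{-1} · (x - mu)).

Step 1 — centre the observation: (x - mu) = (1, -1).

Step 2 — invert Sigma. det(Sigma) = 2·17 - (0)² = 34.
  Sigma^{-1} = (1/det) · [[d, -b], [-b, a]] = [[0.5, 0],
 [0, 0.0588]].

Step 3 — form the quadratic (x - mu)^T · Sigma^{-1} · (x - mu):
  Sigma^{-1} · (x - mu) = (0.5, -0.0588).
  (x - mu)^T · [Sigma^{-1} · (x - mu)] = (1)·(0.5) + (-1)·(-0.0588) = 0.5588.

Step 4 — take square root: d = √(0.5588) ≈ 0.7475.

d(x, mu) = √(0.5588) ≈ 0.7475


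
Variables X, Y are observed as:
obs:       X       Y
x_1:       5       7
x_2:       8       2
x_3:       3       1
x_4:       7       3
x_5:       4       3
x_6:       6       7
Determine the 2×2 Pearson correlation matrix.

Step 1 — column means:
  mean(X) = (5 + 8 + 3 + 7 + 4 + 6) / 6 = 33/6 = 5.5
  mean(Y) = (7 + 2 + 1 + 3 + 3 + 7) / 6 = 23/6 = 3.8333

Step 2 — sample variances and covariances s[i,j] = (1/(n-1)) · Σ_k (x_{k,i} - mean_i) · (x_{k,j} - mean_j), with n-1 = 5:
  s[X,X] = ((-0.5)·(-0.5) + (2.5)·(2.5) + (-2.5)·(-2.5) + (1.5)·(1.5) + (-1.5)·(-1.5) + (0.5)·(0.5)) / 5 = 17.5/5 = 3.5
  s[X,Y] = ((-0.5)·(3.1667) + (2.5)·(-1.8333) + (-2.5)·(-2.8333) + (1.5)·(-0.8333) + (-1.5)·(-0.8333) + (0.5)·(3.1667)) / 5 = 2.5/5 = 0.5
  s[Y,Y] = ((3.1667)·(3.1667) + (-1.8333)·(-1.8333) + (-2.8333)·(-2.8333) + (-0.8333)·(-0.8333) + (-0.8333)·(-0.8333) + (3.1667)·(3.1667)) / 5 = 32.8333/5 = 6.5667
  Sample standard deviations s_i = √(s[i,i]):
  s(X) = √(3.5) = 1.8708
  s(Y) = √(6.5667) = 2.5626

Step 3 — r_{ij} = s_{ij} / (s_i · s_j):
  r[X,X] = 1 (diagonal).
  r[X,Y] = 0.5 / (1.8708 · 2.5626) = 0.5 / 4.7941 = 0.1043
  r[Y,Y] = 1 (diagonal).

R is symmetric with unit diagonal. Assembling:

R = [[1, 0.1043],
 [0.1043, 1]]


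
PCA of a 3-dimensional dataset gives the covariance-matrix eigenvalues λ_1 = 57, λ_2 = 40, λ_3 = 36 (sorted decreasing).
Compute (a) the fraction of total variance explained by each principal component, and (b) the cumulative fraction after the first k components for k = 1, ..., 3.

Step 1 — total variance = trace(Sigma) = Σ λ_i = 57 + 40 + 36 = 133.

Step 2 — fraction explained by component i = λ_i / Σ λ:
  PC1: 57/133 = 0.4286
  PC2: 40/133 = 0.3008
  PC3: 36/133 = 0.2707

Step 3 — cumulative fraction after k components = (λ_1 + ... + λ_k) / Σ λ:
  k = 1: 57/133 = 0.4286
  k = 2: (57 + 40)/133 = 97/133 = 0.7293
  k = 3: (57 + 40 + 36)/133 = 133/133 = 1

Summary (fraction, with percent):

explained: PC1 0.4286 (42.86%), PC2 0.3008 (30.08%), PC3 0.2707 (27.07%);  cumulative: 0.4286, 0.7293, 1


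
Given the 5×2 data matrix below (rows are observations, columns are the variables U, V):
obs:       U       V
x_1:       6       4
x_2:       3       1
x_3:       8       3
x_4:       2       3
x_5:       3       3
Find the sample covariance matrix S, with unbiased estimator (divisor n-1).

Step 1 — column means:
  mean(U) = (6 + 3 + 8 + 2 + 3) / 5 = 22/5 = 4.4
  mean(V) = (4 + 1 + 3 + 3 + 3) / 5 = 14/5 = 2.8

Step 2 — sample covariance S[i,j] = (1/(n-1)) · Σ_k (x_{k,i} - mean_i) · (x_{k,j} - mean_j), with n-1 = 4.
  S[U,U] = ((1.6)·(1.6) + (-1.4)·(-1.4) + (3.6)·(3.6) + (-2.4)·(-2.4) + (-1.4)·(-1.4)) / 4 = 25.2/4 = 6.3
  S[U,V] = ((1.6)·(1.2) + (-1.4)·(-1.8) + (3.6)·(0.2) + (-2.4)·(0.2) + (-1.4)·(0.2)) / 4 = 4.4/4 = 1.1
  S[V,V] = ((1.2)·(1.2) + (-1.8)·(-1.8) + (0.2)·(0.2) + (0.2)·(0.2) + (0.2)·(0.2)) / 4 = 4.8/4 = 1.2

S is symmetric (S[j,i] = S[i,j]). Assembling:

S = [[6.3, 1.1],
 [1.1, 1.2]]


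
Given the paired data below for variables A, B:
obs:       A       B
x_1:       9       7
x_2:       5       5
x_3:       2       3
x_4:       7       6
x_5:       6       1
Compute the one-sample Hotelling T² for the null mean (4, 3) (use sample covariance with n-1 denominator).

Step 1 — sample mean vector:
  mean(A) = (9 + 5 + 2 + 7 + 6) / 5 = 29/5 = 5.8
  mean(B) = (7 + 5 + 3 + 6 + 1) / 5 = 22/5 = 4.4
  x̄ = (5.8, 4.4),  deviation x̄ - mu_0 = (5.8, 4.4) - (4, 3) = (1.8, 1.4).

Step 2 — sample covariance matrix, S[i,j] = (1/(n-1)) · Σ_k (x_{k,i} - mean_i) · (x_{k,j} - mean_j), divisor n-1 = 4:
  S[A,A] = ((3.2)·(3.2) + (-0.8)·(-0.8) + (-3.8)·(-3.8) + (1.2)·(1.2) + (0.2)·(0.2)) / 4 = 26.8/4 = 6.7
  S[A,B] = ((3.2)·(2.6) + (-0.8)·(0.6) + (-3.8)·(-1.4) + (1.2)·(1.6) + (0.2)·(-3.4)) / 4 = 14.4/4 = 3.6
  S[B,B] = ((2.6)·(2.6) + (0.6)·(0.6) + (-1.4)·(-1.4) + (1.6)·(1.6) + (-3.4)·(-3.4)) / 4 = 23.2/4 = 5.8
  S = [[6.7, 3.6],
 [3.6, 5.8]].

Step 3 — invert S. det(S) = 6.7·5.8 - (3.6)² = 25.9.
  S^{-1} = (1/det) · [[d, -b], [-b, a]] = [[0.2239, -0.139],
 [-0.139, 0.2587]].

Step 4 — quadratic form (x̄ - mu_0)^T · S^{-1} · (x̄ - mu_0):
  S^{-1} · (x̄ - mu_0) = (0.2085, 0.112),
  (x̄ - mu_0)^T · [...] = (1.8)·(0.2085) + (1.4)·(0.112) = 0.532.

Step 5 — scale by n: T² = 5 · 0.532 = 2.6602.

T² ≈ 2.6602


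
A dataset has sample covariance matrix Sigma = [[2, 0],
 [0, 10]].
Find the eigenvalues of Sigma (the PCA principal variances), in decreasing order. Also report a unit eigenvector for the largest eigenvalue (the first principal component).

Step 1 — characteristic polynomial of 2×2 Sigma:
  det(Sigma - λI) = λ² - trace · λ + det = 0.
  trace = 2 + 10 = 12, det = 2·10 - (0)² = 20.
Step 2 — discriminant:
  Δ = trace² - 4·det = 144 - 80 = 64.
Step 3 — eigenvalues:
  λ = (trace ± √Δ)/2 = (12 ± 8)/2,
  λ_1 = 10,  λ_2 = 2.

Step 4 — unit eigenvector for λ_1: Sigma is diagonal, so its eigenvectors are the coordinate axes. λ_1 = 10 is the diagonal entry on the second coordinate axis, hence
  v_1 = (0, 1) (||v_1|| = 1).

λ_1 = 10,  λ_2 = 2;  v_1 ≈ (0, 1)


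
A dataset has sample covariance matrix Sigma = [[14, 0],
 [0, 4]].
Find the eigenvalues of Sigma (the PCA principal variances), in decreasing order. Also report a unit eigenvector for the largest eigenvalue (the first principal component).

Step 1 — characteristic polynomial of 2×2 Sigma:
  det(Sigma - λI) = λ² - trace · λ + det = 0.
  trace = 14 + 4 = 18, det = 14·4 - (0)² = 56.
Step 2 — discriminant:
  Δ = trace² - 4·det = 324 - 224 = 100.
Step 3 — eigenvalues:
  λ = (trace ± √Δ)/2 = (18 ± 10)/2,
  λ_1 = 14,  λ_2 = 4.

Step 4 — unit eigenvector for λ_1: Sigma is diagonal, so its eigenvectors are the coordinate axes. λ_1 = 14 is the diagonal entry on the first coordinate axis, hence
  v_1 = (1, 0) (||v_1|| = 1).

λ_1 = 14,  λ_2 = 4;  v_1 ≈ (1, 0)


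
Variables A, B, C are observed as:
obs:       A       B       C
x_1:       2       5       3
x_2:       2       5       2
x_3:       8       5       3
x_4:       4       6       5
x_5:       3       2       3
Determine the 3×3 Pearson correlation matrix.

Step 1 — column means:
  mean(A) = (2 + 2 + 8 + 4 + 3) / 5 = 19/5 = 3.8
  mean(B) = (5 + 5 + 5 + 6 + 2) / 5 = 23/5 = 4.6
  mean(C) = (3 + 2 + 3 + 5 + 3) / 5 = 16/5 = 3.2

Step 2 — sample variances and covariances s[i,j] = (1/(n-1)) · Σ_k (x_{k,i} - mean_i) · (x_{k,j} - mean_j), with n-1 = 4:
  s[A,A] = ((-1.8)·(-1.8) + (-1.8)·(-1.8) + (4.2)·(4.2) + (0.2)·(0.2) + (-0.8)·(-0.8)) / 4 = 24.8/4 = 6.2
  s[A,B] = ((-1.8)·(0.4) + (-1.8)·(0.4) + (4.2)·(0.4) + (0.2)·(1.4) + (-0.8)·(-2.6)) / 4 = 2.6/4 = 0.65
  s[A,C] = ((-1.8)·(-0.2) + (-1.8)·(-1.2) + (4.2)·(-0.2) + (0.2)·(1.8) + (-0.8)·(-0.2)) / 4 = 2.2/4 = 0.55
  s[B,B] = ((0.4)·(0.4) + (0.4)·(0.4) + (0.4)·(0.4) + (1.4)·(1.4) + (-2.6)·(-2.6)) / 4 = 9.2/4 = 2.3
  s[B,C] = ((0.4)·(-0.2) + (0.4)·(-1.2) + (0.4)·(-0.2) + (1.4)·(1.8) + (-2.6)·(-0.2)) / 4 = 2.4/4 = 0.6
  s[C,C] = ((-0.2)·(-0.2) + (-1.2)·(-1.2) + (-0.2)·(-0.2) + (1.8)·(1.8) + (-0.2)·(-0.2)) / 4 = 4.8/4 = 1.2
  Sample standard deviations s_i = √(s[i,i]):
  s(A) = √(6.2) = 2.49
  s(B) = √(2.3) = 1.5166
  s(C) = √(1.2) = 1.0954

Step 3 — r_{ij} = s_{ij} / (s_i · s_j):
  r[A,A] = 1 (diagonal).
  r[A,B] = 0.65 / (2.49 · 1.5166) = 0.65 / 3.7762 = 0.1721
  r[A,C] = 0.55 / (2.49 · 1.0954) = 0.55 / 2.7276 = 0.2016
  r[B,B] = 1 (diagonal).
  r[B,C] = 0.6 / (1.5166 · 1.0954) = 0.6 / 1.6613 = 0.3612
  r[C,C] = 1 (diagonal).

R is symmetric with unit diagonal. Assembling:

R = [[1, 0.1721, 0.2016],
 [0.1721, 1, 0.3612],
 [0.2016, 0.3612, 1]]


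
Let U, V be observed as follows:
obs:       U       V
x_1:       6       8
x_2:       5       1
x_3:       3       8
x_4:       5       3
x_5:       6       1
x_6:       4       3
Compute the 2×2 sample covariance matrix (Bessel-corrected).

Step 1 — column means:
  mean(U) = (6 + 5 + 3 + 5 + 6 + 4) / 6 = 29/6 = 4.8333
  mean(V) = (8 + 1 + 8 + 3 + 1 + 3) / 6 = 24/6 = 4

Step 2 — sample covariance S[i,j] = (1/(n-1)) · Σ_k (x_{k,i} - mean_i) · (x_{k,j} - mean_j), with n-1 = 5.
  S[U,U] = ((1.1667)·(1.1667) + (0.1667)·(0.1667) + (-1.8333)·(-1.8333) + (0.1667)·(0.1667) + (1.1667)·(1.1667) + (-0.8333)·(-0.8333)) / 5 = 6.8333/5 = 1.3667
  S[U,V] = ((1.1667)·(4) + (0.1667)·(-3) + (-1.8333)·(4) + (0.1667)·(-1) + (1.1667)·(-3) + (-0.8333)·(-1)) / 5 = -6/5 = -1.2
  S[V,V] = ((4)·(4) + (-3)·(-3) + (4)·(4) + (-1)·(-1) + (-3)·(-3) + (-1)·(-1)) / 5 = 52/5 = 10.4

S is symmetric (S[j,i] = S[i,j]). Assembling:

S = [[1.3667, -1.2],
 [-1.2, 10.4]]


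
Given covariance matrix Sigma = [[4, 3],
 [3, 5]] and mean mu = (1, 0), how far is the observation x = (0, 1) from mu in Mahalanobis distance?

Step 1 — centre the observation: (x - mu) = (-1, 1).

Step 2 — invert Sigma. det(Sigma) = 4·5 - (3)² = 11.
  Sigma^{-1} = (1/det) · [[d, -b], [-b, a]] = [[0.4545, -0.2727],
 [-0.2727, 0.3636]].

Step 3 — form the quadratic (x - mu)^T · Sigma^{-1} · (x - mu):
  Sigma^{-1} · (x - mu) = (-0.7273, 0.6364).
  (x - mu)^T · [Sigma^{-1} · (x - mu)] = (-1)·(-0.7273) + (1)·(0.6364) = 1.3636.

Step 4 — take square root: d = √(1.3636) ≈ 1.1677.

d(x, mu) = √(1.3636) ≈ 1.1677


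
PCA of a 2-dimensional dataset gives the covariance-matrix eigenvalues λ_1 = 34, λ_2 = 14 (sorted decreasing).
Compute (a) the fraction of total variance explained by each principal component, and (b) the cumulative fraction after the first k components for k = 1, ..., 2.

Step 1 — total variance = trace(Sigma) = Σ λ_i = 34 + 14 = 48.

Step 2 — fraction explained by component i = λ_i / Σ λ:
  PC1: 34/48 = 0.7083
  PC2: 14/48 = 0.2917

Step 3 — cumulative fraction after k components = (λ_1 + ... + λ_k) / Σ λ:
  k = 1: 34/48 = 0.7083
  k = 2: (34 + 14)/48 = 48/48 = 1

Summary (fraction, with percent):

explained: PC1 0.7083 (70.83%), PC2 0.2917 (29.17%);  cumulative: 0.7083, 1


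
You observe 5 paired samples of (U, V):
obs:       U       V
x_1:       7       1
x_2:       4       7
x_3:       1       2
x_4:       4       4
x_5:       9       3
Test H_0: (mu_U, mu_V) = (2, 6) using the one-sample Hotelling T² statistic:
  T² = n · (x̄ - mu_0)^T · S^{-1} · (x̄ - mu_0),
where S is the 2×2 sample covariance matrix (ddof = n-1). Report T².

Step 1 — sample mean vector:
  mean(U) = (7 + 4 + 1 + 4 + 9) / 5 = 25/5 = 5
  mean(V) = (1 + 7 + 2 + 4 + 3) / 5 = 17/5 = 3.4
  x̄ = (5, 3.4),  deviation x̄ - mu_0 = (5, 3.4) - (2, 6) = (3, -2.6).

Step 2 — sample covariance matrix, S[i,j] = (1/(n-1)) · Σ_k (x_{k,i} - mean_i) · (x_{k,j} - mean_j), divisor n-1 = 4:
  S[U,U] = ((2)·(2) + (-1)·(-1) + (-4)·(-4) + (-1)·(-1) + (4)·(4)) / 4 = 38/4 = 9.5
  S[U,V] = ((2)·(-2.4) + (-1)·(3.6) + (-4)·(-1.4) + (-1)·(0.6) + (4)·(-0.4)) / 4 = -5/4 = -1.25
  S[V,V] = ((-2.4)·(-2.4) + (3.6)·(3.6) + (-1.4)·(-1.4) + (0.6)·(0.6) + (-0.4)·(-0.4)) / 4 = 21.2/4 = 5.3
  S = [[9.5, -1.25],
 [-1.25, 5.3]].

Step 3 — invert S. det(S) = 9.5·5.3 - (-1.25)² = 48.7875.
  S^{-1} = (1/det) · [[d, -b], [-b, a]] = [[0.1086, 0.0256],
 [0.0256, 0.1947]].

Step 4 — quadratic form (x̄ - mu_0)^T · S^{-1} · (x̄ - mu_0):
  S^{-1} · (x̄ - mu_0) = (0.2593, -0.4294),
  (x̄ - mu_0)^T · [...] = (3)·(0.2593) + (-2.6)·(-0.4294) = 1.8943.

Step 5 — scale by n: T² = 5 · 1.8943 = 9.4717.

T² ≈ 9.4717


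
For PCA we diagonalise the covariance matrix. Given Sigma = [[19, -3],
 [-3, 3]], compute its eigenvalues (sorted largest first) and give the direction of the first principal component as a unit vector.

Step 1 — characteristic polynomial of 2×2 Sigma:
  det(Sigma - λI) = λ² - trace · λ + det = 0.
  trace = 19 + 3 = 22, det = 19·3 - (-3)² = 48.
Step 2 — discriminant:
  Δ = trace² - 4·det = 484 - 192 = 292.
Step 3 — eigenvalues:
  λ = (trace ± √Δ)/2 = (22 ± 17.088)/2,
  λ_1 = 19.544,  λ_2 = 2.456.

Step 4 — unit eigenvector for λ_1: solve (Sigma - λ_1 I)v = 0. First row:
  (19 - 19.544)·v_x + (-3)·v_y = 0, i.e. (-0.544)·v_x + (-3)·v_y = 0,
  so v ∝ (b, λ_1 - a) = (-3, 0.544); multiply by -1 so the first entry is positive: u = (3, -0.544).
  ||u|| = √((3)² + (-0.544)²) = √(9.2959) ≈ 3.0489,
  v_1 = u/||u|| ≈ (0.984, -0.1784) (||v_1|| = 1).

λ_1 = 19.544,  λ_2 = 2.456;  v_1 ≈ (0.984, -0.1784)


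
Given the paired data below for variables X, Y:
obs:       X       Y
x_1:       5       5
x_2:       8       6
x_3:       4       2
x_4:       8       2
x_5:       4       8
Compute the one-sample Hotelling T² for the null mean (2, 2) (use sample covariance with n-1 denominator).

Step 1 — sample mean vector:
  mean(X) = (5 + 8 + 4 + 8 + 4) / 5 = 29/5 = 5.8
  mean(Y) = (5 + 6 + 2 + 2 + 8) / 5 = 23/5 = 4.6
  x̄ = (5.8, 4.6),  deviation x̄ - mu_0 = (5.8, 4.6) - (2, 2) = (3.8, 2.6).

Step 2 — sample covariance matrix, S[i,j] = (1/(n-1)) · Σ_k (x_{k,i} - mean_i) · (x_{k,j} - mean_j), divisor n-1 = 4:
  S[X,X] = ((-0.8)·(-0.8) + (2.2)·(2.2) + (-1.8)·(-1.8) + (2.2)·(2.2) + (-1.8)·(-1.8)) / 4 = 16.8/4 = 4.2
  S[X,Y] = ((-0.8)·(0.4) + (2.2)·(1.4) + (-1.8)·(-2.6) + (2.2)·(-2.6) + (-1.8)·(3.4)) / 4 = -4.4/4 = -1.1
  S[Y,Y] = ((0.4)·(0.4) + (1.4)·(1.4) + (-2.6)·(-2.6) + (-2.6)·(-2.6) + (3.4)·(3.4)) / 4 = 27.2/4 = 6.8
  S = [[4.2, -1.1],
 [-1.1, 6.8]].

Step 3 — invert S. det(S) = 4.2·6.8 - (-1.1)² = 27.35.
  S^{-1} = (1/det) · [[d, -b], [-b, a]] = [[0.2486, 0.0402],
 [0.0402, 0.1536]].

Step 4 — quadratic form (x̄ - mu_0)^T · S^{-1} · (x̄ - mu_0):
  S^{-1} · (x̄ - mu_0) = (1.0494, 0.5521),
  (x̄ - mu_0)^T · [...] = (3.8)·(1.0494) + (2.6)·(0.5521) = 5.423.

Step 5 — scale by n: T² = 5 · 5.423 = 27.1152.

T² ≈ 27.1152


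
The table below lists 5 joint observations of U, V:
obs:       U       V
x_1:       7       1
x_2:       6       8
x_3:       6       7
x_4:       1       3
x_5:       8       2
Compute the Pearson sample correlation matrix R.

Step 1 — column means:
  mean(U) = (7 + 6 + 6 + 1 + 8) / 5 = 28/5 = 5.6
  mean(V) = (1 + 8 + 7 + 3 + 2) / 5 = 21/5 = 4.2

Step 2 — sample variances and covariances s[i,j] = (1/(n-1)) · Σ_k (x_{k,i} - mean_i) · (x_{k,j} - mean_j), with n-1 = 4:
  s[U,U] = ((1.4)·(1.4) + (0.4)·(0.4) + (0.4)·(0.4) + (-4.6)·(-4.6) + (2.4)·(2.4)) / 4 = 29.2/4 = 7.3
  s[U,V] = ((1.4)·(-3.2) + (0.4)·(3.8) + (0.4)·(2.8) + (-4.6)·(-1.2) + (2.4)·(-2.2)) / 4 = -1.6/4 = -0.4
  s[V,V] = ((-3.2)·(-3.2) + (3.8)·(3.8) + (2.8)·(2.8) + (-1.2)·(-1.2) + (-2.2)·(-2.2)) / 4 = 38.8/4 = 9.7
  Sample standard deviations s_i = √(s[i,i]):
  s(U) = √(7.3) = 2.7019
  s(V) = √(9.7) = 3.1145

Step 3 — r_{ij} = s_{ij} / (s_i · s_j):
  r[U,U] = 1 (diagonal).
  r[U,V] = -0.4 / (2.7019 · 3.1145) = -0.4 / 8.4149 = -0.0475
  r[V,V] = 1 (diagonal).

R is symmetric with unit diagonal. Assembling:

R = [[1, -0.0475],
 [-0.0475, 1]]


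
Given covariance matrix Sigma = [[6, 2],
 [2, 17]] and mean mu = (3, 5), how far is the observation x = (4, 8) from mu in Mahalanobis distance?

Step 1 — centre the observation: (x - mu) = (1, 3).

Step 2 — invert Sigma. det(Sigma) = 6·17 - (2)² = 98.
  Sigma^{-1} = (1/det) · [[d, -b], [-b, a]] = [[0.1735, -0.0204],
 [-0.0204, 0.0612]].

Step 3 — form the quadratic (x - mu)^T · Sigma^{-1} · (x - mu):
  Sigma^{-1} · (x - mu) = (0.1122, 0.1633).
  (x - mu)^T · [Sigma^{-1} · (x - mu)] = (1)·(0.1122) + (3)·(0.1633) = 0.602.

Step 4 — take square root: d = √(0.602) ≈ 0.7759.

d(x, mu) = √(0.602) ≈ 0.7759


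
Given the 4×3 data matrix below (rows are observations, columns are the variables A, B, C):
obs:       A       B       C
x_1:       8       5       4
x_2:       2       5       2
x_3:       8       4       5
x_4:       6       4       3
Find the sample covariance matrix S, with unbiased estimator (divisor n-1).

Step 1 — column means:
  mean(A) = (8 + 2 + 8 + 6) / 4 = 24/4 = 6
  mean(B) = (5 + 5 + 4 + 4) / 4 = 18/4 = 4.5
  mean(C) = (4 + 2 + 5 + 3) / 4 = 14/4 = 3.5

Step 2 — sample covariance S[i,j] = (1/(n-1)) · Σ_k (x_{k,i} - mean_i) · (x_{k,j} - mean_j), with n-1 = 3.
  S[A,A] = ((2)·(2) + (-4)·(-4) + (2)·(2) + (0)·(0)) / 3 = 24/3 = 8
  S[A,B] = ((2)·(0.5) + (-4)·(0.5) + (2)·(-0.5) + (0)·(-0.5)) / 3 = -2/3 = -0.6667
  S[A,C] = ((2)·(0.5) + (-4)·(-1.5) + (2)·(1.5) + (0)·(-0.5)) / 3 = 10/3 = 3.3333
  S[B,B] = ((0.5)·(0.5) + (0.5)·(0.5) + (-0.5)·(-0.5) + (-0.5)·(-0.5)) / 3 = 1/3 = 0.3333
  S[B,C] = ((0.5)·(0.5) + (0.5)·(-1.5) + (-0.5)·(1.5) + (-0.5)·(-0.5)) / 3 = -1/3 = -0.3333
  S[C,C] = ((0.5)·(0.5) + (-1.5)·(-1.5) + (1.5)·(1.5) + (-0.5)·(-0.5)) / 3 = 5/3 = 1.6667

S is symmetric (S[j,i] = S[i,j]). Assembling:

S = [[8, -0.6667, 3.3333],
 [-0.6667, 0.3333, -0.3333],
 [3.3333, -0.3333, 1.6667]]
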